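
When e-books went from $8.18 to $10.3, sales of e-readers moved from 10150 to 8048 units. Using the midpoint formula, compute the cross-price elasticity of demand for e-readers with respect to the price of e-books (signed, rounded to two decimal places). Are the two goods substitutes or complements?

-1.01; complements

%ΔQ_{e-readers} = (8048 − 10150)/avg = -2102/9099 = -0.231014…
%ΔP_{e-books} = (10.3 − 8.18)/avg = 2.12/9.24 = 0.229437…
E_cross = (-2102/9099) / (2.12/9.24) = -1.0068…
E_cross < 0 ⇒ the goods are complements.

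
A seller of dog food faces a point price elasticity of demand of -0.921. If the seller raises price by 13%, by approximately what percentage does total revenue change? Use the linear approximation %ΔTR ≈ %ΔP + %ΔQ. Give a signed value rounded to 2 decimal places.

%ΔQ ≈ Ed × %ΔP = (-0.921) × (+13%) = -11.9730%
%ΔTR ≈ %ΔP + %ΔQ = (+13%) + (-11.9730%) = +1.0270%

+1.03%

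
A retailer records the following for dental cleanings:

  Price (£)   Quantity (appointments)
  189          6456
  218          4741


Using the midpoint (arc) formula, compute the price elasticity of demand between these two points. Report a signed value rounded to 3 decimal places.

-2.150

%ΔQ = (4741 − 6456) / [(6456 + 4741)/2] = -1715/5598.5 = -0.306332…
%ΔP = (218 − 189) / [(189 + 218)/2] = 29/203.5 = 0.142506…
Arc Ed = %ΔQ / %ΔP = (-1715/5598.5) / (29/203.5) = -2.14960…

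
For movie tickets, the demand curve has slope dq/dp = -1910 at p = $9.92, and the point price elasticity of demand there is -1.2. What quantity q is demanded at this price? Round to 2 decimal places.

15789.33

Ed = (dq/dp)·(p/q) ⇒ q = (dq/dp)·p/Ed = (-1910)·9.92/(-1.2) = 15789.3333…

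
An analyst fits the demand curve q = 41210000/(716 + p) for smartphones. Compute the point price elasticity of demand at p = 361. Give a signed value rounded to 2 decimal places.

-0.34

dq/dp = −41210000/(716 + p)² = -35.528. At p = 361, q = 38263.7.
Ed = (dq/dp)·(p/q) = (-35.528) × (361/38263.7) = -0.3351…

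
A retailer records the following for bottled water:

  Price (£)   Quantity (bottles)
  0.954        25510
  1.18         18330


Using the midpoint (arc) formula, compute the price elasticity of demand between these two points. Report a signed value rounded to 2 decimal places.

%ΔQ = (18330 − 25510) / [(25510 + 18330)/2] = -7180/21920 = -0.327554…
%ΔP = (1.18 − 0.954) / [(0.954 + 1.18)/2] = 0.226/1.067 = 0.211808…
Arc Ed = %ΔQ / %ΔP = (-7180/21920) / (0.226/1.067) = -1.5464…

-1.55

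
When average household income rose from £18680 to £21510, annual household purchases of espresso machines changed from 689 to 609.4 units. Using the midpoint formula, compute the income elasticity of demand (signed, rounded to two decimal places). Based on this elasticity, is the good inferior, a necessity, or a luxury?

-0.87; inferior

%ΔQ = (609.4 − 689)/[( 689 + 609.4)/2] = -79.6/649.2 = -0.122612…
%ΔIncome = (21510 − 18680)/[( 18680 + 21510)/2] = 2830/20095 = 0.140831…
E_income = (-79.6/649.2) / (2830/20095) = -0.8706…
E_income < 0 ⇒ inferior good.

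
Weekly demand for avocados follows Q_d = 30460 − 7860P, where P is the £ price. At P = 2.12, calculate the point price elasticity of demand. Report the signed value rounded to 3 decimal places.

dQ_d/dP = −7860. At P = 2.12, Q_d = 30460 − 7860(2.12) = 13796.8.
Ed = (dQ_d/dP)·(P/Q_d) = −7860 × (2.12/13796.8) = -1.20775…

-1.208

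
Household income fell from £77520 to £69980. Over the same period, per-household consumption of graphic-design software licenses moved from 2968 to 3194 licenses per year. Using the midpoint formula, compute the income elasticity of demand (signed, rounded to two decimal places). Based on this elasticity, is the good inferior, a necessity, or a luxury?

-0.72; inferior

%ΔQ = (3194 − 2968)/[( 2968 + 3194)/2] = 226/3081 = 0.073352…
%ΔIncome = (69980 − 77520)/[( 77520 + 69980)/2] = -7540/73750 = -0.102237…
E_income = (226/3081) / (-7540/73750) = -0.7174…
E_income < 0 ⇒ inferior good.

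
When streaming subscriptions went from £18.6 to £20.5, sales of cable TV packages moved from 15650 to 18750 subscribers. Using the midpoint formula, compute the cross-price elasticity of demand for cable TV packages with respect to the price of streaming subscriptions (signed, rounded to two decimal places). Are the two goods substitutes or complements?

1.85; substitutes

%ΔQ_{cable TV packages} = (18750 − 15650)/avg = 3100/17200 = 0.180232…
%ΔP_{streaming subscriptions} = (20.5 − 18.6)/avg = 1.9/19.55 = 0.097186…
E_cross = (3100/17200) / (1.9/19.55) = 1.8544…
E_cross > 0 ⇒ the goods are substitutes.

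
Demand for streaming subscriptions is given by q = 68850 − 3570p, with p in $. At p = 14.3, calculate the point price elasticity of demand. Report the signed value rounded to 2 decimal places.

-2.87

dq/dp = −3570. At p = 14.3, q = 68850 − 3570(14.3) = 17799.
Ed = (dq/dp)·(p/q) = −3570 × (14.3/17799) = -2.8681…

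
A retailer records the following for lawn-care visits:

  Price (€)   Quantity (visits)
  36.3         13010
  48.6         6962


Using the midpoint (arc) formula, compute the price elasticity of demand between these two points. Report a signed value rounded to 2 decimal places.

-2.09

%ΔQ = (6962 − 13010) / [(13010 + 6962)/2] = -6048/9986 = -0.605647…
%ΔP = (48.6 − 36.3) / [(36.3 + 48.6)/2] = 12.3/42.45 = 0.289752…
Arc Ed = %ΔQ / %ΔP = (-6048/9986) / (12.3/42.45) = -2.0902…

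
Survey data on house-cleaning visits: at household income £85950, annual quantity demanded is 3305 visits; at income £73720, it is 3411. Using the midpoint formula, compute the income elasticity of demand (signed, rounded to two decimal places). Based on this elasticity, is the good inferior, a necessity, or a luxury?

-0.21; inferior

%ΔQ = (3411 − 3305)/[( 3305 + 3411)/2] = 106/3358 = 0.031566…
%ΔIncome = (73720 − 85950)/[( 85950 + 73720)/2] = -12230/79835 = -0.153190…
E_income = (106/3358) / (-12230/79835) = -0.2060…
E_income < 0 ⇒ inferior good.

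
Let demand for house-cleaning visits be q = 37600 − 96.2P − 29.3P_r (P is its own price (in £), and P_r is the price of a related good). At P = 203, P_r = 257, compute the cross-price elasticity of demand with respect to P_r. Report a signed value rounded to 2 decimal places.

At the given values, q = 37600 − 96.2(203) − 29.3(257) = 10541.3.
∂q/∂P_r = -29.3.
E = (-29.3) × (257/10541.3) = -0.7143…

-0.71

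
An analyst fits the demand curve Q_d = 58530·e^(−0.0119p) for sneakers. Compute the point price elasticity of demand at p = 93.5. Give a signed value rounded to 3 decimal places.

-1.113

dQ_d/dp = −0.0119·Q_d = -228.933. At p = 93.5, Q_d = 19238.
Ed = (dQ_d/dp)·(p/Q_d) = (-228.933) × (93.5/19238) = -1.11265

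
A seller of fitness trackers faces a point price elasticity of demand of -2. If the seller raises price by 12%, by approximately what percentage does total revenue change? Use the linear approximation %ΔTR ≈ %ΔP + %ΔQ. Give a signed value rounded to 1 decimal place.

-12.0%

%ΔQ ≈ Ed × %ΔP = (-2) × (+12%) = -24.0000%
%ΔTR ≈ %ΔP + %ΔQ = (+12%) + (-24.0000%) = -12.0000%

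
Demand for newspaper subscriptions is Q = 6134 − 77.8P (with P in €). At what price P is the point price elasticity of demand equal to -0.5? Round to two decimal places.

Ed = −77.8P/(6134 − 77.8P). Set this equal to -0.5:
77.8P = 0.5·(6134 − 77.8P) ⇒ 77.8P(1 + 0.5) = 0.5·6134
P = 0.5·6134 / (77.8·1.5) = 26.2810…

26.28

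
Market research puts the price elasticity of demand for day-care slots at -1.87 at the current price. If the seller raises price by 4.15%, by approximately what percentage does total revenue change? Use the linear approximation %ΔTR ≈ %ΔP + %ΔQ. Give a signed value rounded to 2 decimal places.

-3.61%

%ΔQ ≈ Ed × %ΔP = (-1.87) × (+4.15%) = -7.7605%
%ΔTR ≈ %ΔP + %ΔQ = (+4.15%) + (-7.7605%) = -3.6105%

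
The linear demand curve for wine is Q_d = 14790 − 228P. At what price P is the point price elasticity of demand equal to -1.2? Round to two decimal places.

Ed = −228P/(14790 − 228P). Set this equal to -1.2:
228P = 1.2·(14790 − 228P) ⇒ 228P(1 + 1.2) = 1.2·14790
P = 1.2·14790 / (228·2.2) = 35.3827…

35.38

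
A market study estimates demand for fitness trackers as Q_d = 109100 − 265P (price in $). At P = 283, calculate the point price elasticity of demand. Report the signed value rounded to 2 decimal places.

dQ_d/dP = −265. At P = 283, Q_d = 109100 − 265(283) = 34105.
Ed = (dQ_d/dP)·(P/Q_d) = −265 × (283/34105) = -2.1989…

-2.20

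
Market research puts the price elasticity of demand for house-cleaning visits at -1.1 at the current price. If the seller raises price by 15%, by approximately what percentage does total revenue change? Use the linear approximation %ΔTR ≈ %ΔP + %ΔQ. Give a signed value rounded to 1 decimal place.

-1.5%

%ΔQ ≈ Ed × %ΔP = (-1.1) × (+15%) = -16.5000%
%ΔTR ≈ %ΔP + %ΔQ = (+15%) + (-16.5000%) = -1.5000%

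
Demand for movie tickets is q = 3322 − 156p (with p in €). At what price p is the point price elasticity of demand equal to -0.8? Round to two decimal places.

9.46

Ed = −156p/(3322 − 156p). Set this equal to -0.8:
156p = 0.8·(3322 − 156p) ⇒ 156p(1 + 0.8) = 0.8·3322
p = 0.8·3322 / (156·1.8) = 9.4643…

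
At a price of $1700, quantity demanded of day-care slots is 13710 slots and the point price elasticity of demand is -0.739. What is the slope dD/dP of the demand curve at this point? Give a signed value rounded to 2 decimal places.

-5.96

Ed = (dD/dP)·(P/D) ⇒ dD/dP = Ed·D/P = (-0.739)·13710/1700 = -5.9598…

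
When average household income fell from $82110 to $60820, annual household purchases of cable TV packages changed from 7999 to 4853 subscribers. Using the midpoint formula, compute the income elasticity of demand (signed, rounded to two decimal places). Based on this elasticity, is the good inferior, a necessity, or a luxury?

%ΔQ = (4853 − 7999)/[( 7999 + 4853)/2] = -3146/6426 = -0.489573…
%ΔIncome = (60820 − 82110)/[( 82110 + 60820)/2] = -21290/71465 = -0.297908…
E_income = (-3146/6426) / (-21290/71465) = 1.6433…
E_income > 1 ⇒ normal good, luxury.

1.64; luxury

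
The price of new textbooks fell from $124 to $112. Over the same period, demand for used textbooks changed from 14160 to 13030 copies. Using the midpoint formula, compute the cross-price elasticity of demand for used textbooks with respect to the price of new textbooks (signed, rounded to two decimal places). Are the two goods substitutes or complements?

0.82; substitutes

%ΔQ_{used textbooks} = (13030 − 14160)/avg = -1130/13595 = -0.083118…
%ΔP_{new textbooks} = (112 − 124)/avg = -12/118 = -0.101694…
E_cross = (-1130/13595) / (-12/118) = 0.8173…
E_cross > 0 ⇒ the goods are substitutes.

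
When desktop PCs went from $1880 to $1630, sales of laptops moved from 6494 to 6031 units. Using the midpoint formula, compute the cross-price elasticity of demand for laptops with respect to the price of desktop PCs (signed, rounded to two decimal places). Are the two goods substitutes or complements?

0.52; substitutes

%ΔQ_{laptops} = (6031 − 6494)/avg = -463/6262.5 = -0.073932…
%ΔP_{desktop PCs} = (1630 − 1880)/avg = -250/1755 = -0.142450…
E_cross = (-463/6262.5) / (-250/1755) = 0.5190…
E_cross > 0 ⇒ the goods are substitutes.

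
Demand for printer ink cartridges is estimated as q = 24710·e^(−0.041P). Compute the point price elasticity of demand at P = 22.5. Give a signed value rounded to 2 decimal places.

-0.92

dq/dP = −0.041·q = -402.736. At P = 22.5, q = 9822.82.
Ed = (dq/dP)·(P/q) = (-402.736) × (22.5/9822.82) = -0.9225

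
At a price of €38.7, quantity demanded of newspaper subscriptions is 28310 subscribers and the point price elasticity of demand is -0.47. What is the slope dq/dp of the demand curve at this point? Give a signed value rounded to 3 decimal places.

Ed = (dq/dp)·(p/q) ⇒ dq/dp = Ed·q/p = (-0.47)·28310/38.7 = -343.81653…

-343.817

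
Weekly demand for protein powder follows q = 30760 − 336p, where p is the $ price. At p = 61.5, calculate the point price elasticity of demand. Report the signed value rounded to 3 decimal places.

dq/dp = −336. At p = 61.5, q = 30760 − 336(61.5) = 10096.
Ed = (dq/dp)·(p/q) = −336 × (61.5/10096) = -2.04675…

-2.047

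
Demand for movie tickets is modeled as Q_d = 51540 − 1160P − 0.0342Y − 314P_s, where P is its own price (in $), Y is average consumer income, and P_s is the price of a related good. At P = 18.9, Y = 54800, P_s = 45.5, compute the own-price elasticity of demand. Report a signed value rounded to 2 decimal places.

-1.63

At the given values, Q_d = 51540 − 1160(18.9) − 0.0342(54800) − 314(45.5) = 13454.84.
∂Q_d/∂P = −1160.
E = (-1160) × (18.9/13454.84) = -1.6294…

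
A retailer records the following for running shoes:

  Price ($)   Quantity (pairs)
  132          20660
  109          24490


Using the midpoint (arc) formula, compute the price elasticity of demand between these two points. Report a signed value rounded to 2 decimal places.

%ΔQ = (24490 − 20660) / [(20660 + 24490)/2] = 3830/22575 = 0.169656…
%ΔP = (109 − 132) / [(132 + 109)/2] = -23/120.5 = -0.190871…
Arc Ed = %ΔQ / %ΔP = (3830/22575) / (-23/120.5) = -0.8888…

-0.89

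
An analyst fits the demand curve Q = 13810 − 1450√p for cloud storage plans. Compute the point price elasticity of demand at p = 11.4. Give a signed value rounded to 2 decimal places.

-0.27

dQ/dp = −1450/(2√p) = -214.726. At p = 11.4, Q = 8914.24.
Ed = (dQ/dp)·(p/Q) = (-214.726) × (11.4/8914.24) = -0.2746…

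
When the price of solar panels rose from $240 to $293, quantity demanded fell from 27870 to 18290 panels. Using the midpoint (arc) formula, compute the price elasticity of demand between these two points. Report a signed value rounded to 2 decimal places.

%ΔQ = (18290 − 27870) / [(27870 + 18290)/2] = -9580/23080 = -0.415077…
%ΔP = (293 − 240) / [(240 + 293)/2] = 53/266.5 = 0.198874…
Arc Ed = %ΔQ / %ΔP = (-9580/23080) / (53/266.5) = -2.0871…

-2.09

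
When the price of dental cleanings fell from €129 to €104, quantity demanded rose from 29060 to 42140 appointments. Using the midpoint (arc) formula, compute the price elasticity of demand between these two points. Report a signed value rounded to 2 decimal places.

-1.71

%ΔQ = (42140 − 29060) / [(29060 + 42140)/2] = 13080/35600 = 0.367415…
%ΔP = (104 − 129) / [(129 + 104)/2] = -25/116.5 = -0.214592…
Arc Ed = %ΔQ / %ΔP = (13080/35600) / (-25/116.5) = -1.7121…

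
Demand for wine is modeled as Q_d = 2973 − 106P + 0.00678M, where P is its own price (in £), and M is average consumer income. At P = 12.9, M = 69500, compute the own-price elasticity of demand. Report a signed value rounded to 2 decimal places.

At the given values, Q_d = 2973 − 106(12.9) + 0.00678(69500) = 2076.81.
∂Q_d/∂P = −106.
E = (-106) × (12.9/2076.81) = -0.6584…

-0.66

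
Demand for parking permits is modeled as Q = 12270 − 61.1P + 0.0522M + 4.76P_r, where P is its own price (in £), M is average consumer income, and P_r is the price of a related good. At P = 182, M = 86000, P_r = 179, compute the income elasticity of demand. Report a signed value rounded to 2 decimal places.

At the given values, Q = 12270 − 61.1(182) + 0.0522(86000) + 4.76(179) = 6491.04.
∂Q/∂M = 0.0522.
E = (0.0522) × (86000/6491.04) = 0.6915…

0.69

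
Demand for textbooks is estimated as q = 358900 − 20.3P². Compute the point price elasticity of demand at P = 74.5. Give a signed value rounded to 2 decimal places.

-0.92

dq/dP = −2·20.3·P = -3024.7. At P = 74.5, q = 246229.925.
Ed = (dq/dP)·(P/q) = (-3024.7) × (74.5/246229.925) = -0.9151…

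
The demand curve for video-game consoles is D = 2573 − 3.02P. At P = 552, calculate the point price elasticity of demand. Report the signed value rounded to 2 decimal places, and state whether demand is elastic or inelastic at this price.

-1.84; elastic

dD/dP = −3.02. At P = 552, D = 2573 − 3.02(552) = 905.96.
Ed = (dD/dP)·(P/D) = −3.02 × (552/905.96) = -1.8400…
|Ed| = 1.84 > 1, so demand is elastic.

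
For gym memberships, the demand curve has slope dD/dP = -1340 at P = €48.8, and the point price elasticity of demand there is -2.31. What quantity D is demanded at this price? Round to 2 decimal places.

Ed = (dD/dP)·(P/D) ⇒ D = (dD/dP)·P/Ed = (-1340)·48.8/(-2.31) = 28308.2251…

28308.23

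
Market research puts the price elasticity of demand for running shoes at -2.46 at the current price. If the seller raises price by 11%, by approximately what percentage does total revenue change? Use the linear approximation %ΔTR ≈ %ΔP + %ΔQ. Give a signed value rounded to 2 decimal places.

%ΔQ ≈ Ed × %ΔP = (-2.46) × (+11%) = -27.0600%
%ΔTR ≈ %ΔP + %ΔQ = (+11%) + (-27.0600%) = -16.0600%

-16.06%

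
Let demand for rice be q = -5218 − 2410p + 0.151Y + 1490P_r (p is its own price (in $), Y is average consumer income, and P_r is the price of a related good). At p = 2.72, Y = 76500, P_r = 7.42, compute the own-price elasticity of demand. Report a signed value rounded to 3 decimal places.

At the given values, q = -5218 − 2410(2.72) + 0.151(76500) + 1490(7.42) = 10834.1.
∂q/∂p = −2410.
E = (-2410) × (2.72/10834.1) = -0.60505…

-0.605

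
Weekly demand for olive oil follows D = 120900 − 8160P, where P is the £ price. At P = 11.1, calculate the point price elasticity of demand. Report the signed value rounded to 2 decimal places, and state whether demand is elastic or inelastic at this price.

dD/dP = −8160. At P = 11.1, D = 120900 − 8160(11.1) = 30324.
Ed = (dD/dP)·(P/D) = −8160 × (11.1/30324) = -2.9869…
|Ed| = 2.99 > 1, so demand is elastic.

-2.99; elastic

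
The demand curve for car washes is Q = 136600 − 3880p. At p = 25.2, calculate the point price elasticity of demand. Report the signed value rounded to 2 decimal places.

-2.52

dQ/dp = −3880. At p = 25.2, Q = 136600 − 3880(25.2) = 38824.
Ed = (dQ/dp)·(p/Q) = −3880 × (25.2/38824) = -2.5184…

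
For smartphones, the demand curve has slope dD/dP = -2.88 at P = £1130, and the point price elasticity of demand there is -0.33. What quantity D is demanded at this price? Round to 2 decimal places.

Ed = (dD/dP)·(P/D) ⇒ D = (dD/dP)·P/Ed = (-2.88)·1130/(-0.33) = 9861.8181…

9861.82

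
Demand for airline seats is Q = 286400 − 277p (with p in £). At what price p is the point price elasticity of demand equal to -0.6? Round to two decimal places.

387.73

Ed = −277p/(286400 − 277p). Set this equal to -0.6:
277p = 0.6·(286400 − 277p) ⇒ 277p(1 + 0.6) = 0.6·286400
p = 0.6·286400 / (277·1.6) = 387.7256…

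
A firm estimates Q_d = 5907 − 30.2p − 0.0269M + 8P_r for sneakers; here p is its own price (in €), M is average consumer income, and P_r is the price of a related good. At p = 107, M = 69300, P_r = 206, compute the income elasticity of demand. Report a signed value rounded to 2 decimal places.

-0.76

At the given values, Q_d = 5907 − 30.2(107) − 0.0269(69300) + 8(206) = 2459.43.
∂Q_d/∂M = -0.0269.
E = (-0.0269) × (69300/2459.43) = -0.7579…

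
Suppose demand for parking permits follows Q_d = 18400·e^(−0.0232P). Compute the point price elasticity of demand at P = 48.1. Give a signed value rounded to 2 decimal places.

dQ_d/dP = −0.0232·Q_d = -139.852. At P = 48.1, Q_d = 6028.09.
Ed = (dQ_d/dP)·(P/Q_d) = (-139.852) × (48.1/6028.09) = -1.1159…

-1.12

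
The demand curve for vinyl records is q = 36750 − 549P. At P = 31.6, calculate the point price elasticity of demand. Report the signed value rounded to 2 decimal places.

-0.89

dq/dP = −549. At P = 31.6, q = 36750 − 549(31.6) = 19401.6.
Ed = (dq/dP)·(P/q) = −549 × (31.6/19401.6) = -0.8941…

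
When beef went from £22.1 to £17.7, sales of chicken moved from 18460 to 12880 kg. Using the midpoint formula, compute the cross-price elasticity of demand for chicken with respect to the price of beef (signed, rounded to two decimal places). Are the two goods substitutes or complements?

1.61; substitutes

%ΔQ_{chicken} = (12880 − 18460)/avg = -5580/15670 = -0.356094…
%ΔP_{beef} = (17.7 − 22.1)/avg = -4.4/19.9 = -0.221105…
E_cross = (-5580/15670) / (-4.4/19.9) = 1.6105…
E_cross > 0 ⇒ the goods are substitutes.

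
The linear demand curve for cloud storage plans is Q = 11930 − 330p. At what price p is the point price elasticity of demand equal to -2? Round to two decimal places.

24.10

Ed = −330p/(11930 − 330p). Set this equal to -2:
330p = 2·(11930 − 330p) ⇒ 330p(1 + 2) = 2·11930
p = 2·11930 / (330·3) = 24.1010…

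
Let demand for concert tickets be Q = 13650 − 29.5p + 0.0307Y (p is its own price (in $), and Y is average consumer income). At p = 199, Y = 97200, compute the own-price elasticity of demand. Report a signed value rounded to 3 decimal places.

-0.545

At the given values, Q = 13650 − 29.5(199) + 0.0307(97200) = 10763.54.
∂Q/∂p = −29.5.
E = (-29.5) × (199/10763.54) = -0.54540…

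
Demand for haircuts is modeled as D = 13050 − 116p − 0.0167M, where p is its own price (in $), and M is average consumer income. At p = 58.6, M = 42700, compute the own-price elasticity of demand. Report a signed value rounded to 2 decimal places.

At the given values, D = 13050 − 116(58.6) − 0.0167(42700) = 5539.31.
∂D/∂p = −116.
E = (-116) × (58.6/5539.31) = -1.2271…

-1.23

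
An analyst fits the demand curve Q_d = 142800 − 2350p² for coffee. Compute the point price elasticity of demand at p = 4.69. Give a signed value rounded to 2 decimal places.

-1.13

dQ_d/dp = −2·2350·p = -22043. At p = 4.69, Q_d = 91109.165.
Ed = (dQ_d/dp)·(p/Q_d) = (-22043) × (4.69/91109.165) = -1.1347…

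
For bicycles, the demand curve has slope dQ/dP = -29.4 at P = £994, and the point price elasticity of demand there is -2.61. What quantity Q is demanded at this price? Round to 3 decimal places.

Ed = (dQ/dP)·(P/Q) ⇒ Q = (dQ/dP)·P/Ed = (-29.4)·994/(-2.61) = 11196.78160…

11196.782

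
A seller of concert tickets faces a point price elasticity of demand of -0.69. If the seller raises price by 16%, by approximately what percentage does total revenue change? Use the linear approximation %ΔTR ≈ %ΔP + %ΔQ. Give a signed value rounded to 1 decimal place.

+5.0%

%ΔQ ≈ Ed × %ΔP = (-0.69) × (+16%) = -11.0400%
%ΔTR ≈ %ΔP + %ΔQ = (+16%) + (-11.0400%) = +4.9600%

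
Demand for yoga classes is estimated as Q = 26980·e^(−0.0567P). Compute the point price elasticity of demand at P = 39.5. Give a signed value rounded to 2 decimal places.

dQ/dP = −0.0567·Q = -162.914. At P = 39.5, Q = 2873.26.
Ed = (dQ/dP)·(P/Q) = (-162.914) × (39.5/2873.26) = -2.2396…

-2.24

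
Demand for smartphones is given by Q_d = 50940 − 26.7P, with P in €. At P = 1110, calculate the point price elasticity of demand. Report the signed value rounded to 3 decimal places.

dQ_d/dP = −26.7. At P = 1110, Q_d = 50940 − 26.7(1110) = 21303.
Ed = (dQ_d/dP)·(P/Q_d) = −26.7 × (1110/21303) = -1.39121…

-1.391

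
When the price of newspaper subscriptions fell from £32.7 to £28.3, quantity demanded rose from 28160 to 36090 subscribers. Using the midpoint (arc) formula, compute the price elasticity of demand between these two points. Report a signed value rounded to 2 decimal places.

%ΔQ = (36090 − 28160) / [(28160 + 36090)/2] = 7930/32125 = 0.246848…
%ΔP = (28.3 − 32.7) / [(32.7 + 28.3)/2] = -4.4/30.5 = -0.144262…
Arc Ed = %ΔQ / %ΔP = (7930/32125) / (-4.4/30.5) = -1.7111…

-1.71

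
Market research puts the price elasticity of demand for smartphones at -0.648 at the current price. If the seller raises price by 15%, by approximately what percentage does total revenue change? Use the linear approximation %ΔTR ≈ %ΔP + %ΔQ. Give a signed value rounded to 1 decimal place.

+5.3%

%ΔQ ≈ Ed × %ΔP = (-0.648) × (+15%) = -9.7200%
%ΔTR ≈ %ΔP + %ΔQ = (+15%) + (-9.7200%) = +5.2800%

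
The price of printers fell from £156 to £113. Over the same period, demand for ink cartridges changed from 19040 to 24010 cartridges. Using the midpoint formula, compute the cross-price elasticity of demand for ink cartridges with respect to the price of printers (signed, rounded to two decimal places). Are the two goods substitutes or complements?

-0.72; complements

%ΔQ_{ink cartridges} = (24010 − 19040)/avg = 4970/21525 = 0.230894…
%ΔP_{printers} = (113 − 156)/avg = -43/134.5 = -0.319702…
E_cross = (4970/21525) / (-43/134.5) = -0.7222…
E_cross < 0 ⇒ the goods are complements.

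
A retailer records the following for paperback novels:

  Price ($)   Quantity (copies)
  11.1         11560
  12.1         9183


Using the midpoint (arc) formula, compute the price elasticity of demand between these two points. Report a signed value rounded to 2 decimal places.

-2.66

%ΔQ = (9183 − 11560) / [(11560 + 9183)/2] = -2377/10371.5 = -0.229185…
%ΔP = (12.1 − 11.1) / [(11.1 + 12.1)/2] = 1/11.6 = 0.086206…
Arc Ed = %ΔQ / %ΔP = (-2377/10371.5) / (1/11.6) = -2.6585…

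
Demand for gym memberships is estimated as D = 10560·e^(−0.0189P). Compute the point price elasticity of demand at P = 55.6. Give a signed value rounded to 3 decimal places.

-1.051

dD/dP = −0.0189·D = -69.7833. At P = 55.6, D = 3692.24.
Ed = (dD/dP)·(P/D) = (-69.7833) × (55.6/3692.24) = -1.05084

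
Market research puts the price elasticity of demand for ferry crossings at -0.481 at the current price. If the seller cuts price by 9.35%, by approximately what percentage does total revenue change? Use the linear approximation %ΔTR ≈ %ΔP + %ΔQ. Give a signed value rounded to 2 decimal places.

%ΔQ ≈ Ed × %ΔP = (-0.481) × (-9.35%) = +4.4974%
%ΔTR ≈ %ΔP + %ΔQ = (-9.35%) + (+4.4974%) = -4.8527%

-4.85%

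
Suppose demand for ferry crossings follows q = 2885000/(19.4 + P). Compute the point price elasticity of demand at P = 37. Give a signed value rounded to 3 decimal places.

-0.656

dq/dP = −2885000/(19.4 + P)² = -906.959. At P = 37, q = 51152.5.
Ed = (dq/dP)·(P/q) = (-906.959) × (37/51152.5) = -0.65602…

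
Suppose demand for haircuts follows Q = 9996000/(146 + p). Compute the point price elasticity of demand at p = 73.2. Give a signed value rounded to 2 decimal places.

dQ/dp = −9996000/(146 + p)² = -208.039. At p = 73.2, Q = 45602.2.
Ed = (dQ/dp)·(p/Q) = (-208.039) × (73.2/45602.2) = -0.3339…

-0.33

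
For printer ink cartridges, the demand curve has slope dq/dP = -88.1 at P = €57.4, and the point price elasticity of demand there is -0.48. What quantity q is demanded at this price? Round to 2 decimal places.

Ed = (dq/dP)·(P/q) ⇒ q = (dq/dP)·P/Ed = (-88.1)·57.4/(-0.48) = 10535.2916…

10535.29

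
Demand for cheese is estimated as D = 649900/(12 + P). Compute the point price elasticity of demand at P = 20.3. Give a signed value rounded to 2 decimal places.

-0.63

dD/dP = −649900/(12 + P)² = -622.933. At P = 20.3, D = 20120.7.
Ed = (dD/dP)·(P/D) = (-622.933) × (20.3/20120.7) = -0.6284…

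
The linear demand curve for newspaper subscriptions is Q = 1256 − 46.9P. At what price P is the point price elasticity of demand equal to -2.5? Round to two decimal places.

19.13

Ed = −46.9P/(1256 − 46.9P). Set this equal to -2.5:
46.9P = 2.5·(1256 − 46.9P) ⇒ 46.9P(1 + 2.5) = 2.5·1256
P = 2.5·1256 / (46.9·3.5) = 19.1288…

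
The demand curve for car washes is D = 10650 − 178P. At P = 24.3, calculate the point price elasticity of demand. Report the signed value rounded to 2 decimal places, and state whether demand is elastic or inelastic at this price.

dD/dP = −178. At P = 24.3, D = 10650 − 178(24.3) = 6324.6.
Ed = (dD/dP)·(P/D) = −178 × (24.3/6324.6) = -0.6839…
|Ed| = 0.68 < 1, so demand is inelastic.

-0.68; inelastic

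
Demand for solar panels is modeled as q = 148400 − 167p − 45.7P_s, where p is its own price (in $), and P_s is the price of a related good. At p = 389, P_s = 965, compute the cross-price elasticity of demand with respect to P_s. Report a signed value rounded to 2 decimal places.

At the given values, q = 148400 − 167(389) − 45.7(965) = 39336.5.
∂q/∂P_s = -45.7.
E = (-45.7) × (965/39336.5) = -1.1211…

-1.12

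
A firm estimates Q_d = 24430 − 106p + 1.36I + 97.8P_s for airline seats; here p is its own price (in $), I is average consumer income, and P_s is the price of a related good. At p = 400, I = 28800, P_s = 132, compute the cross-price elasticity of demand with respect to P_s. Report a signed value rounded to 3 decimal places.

At the given values, Q_d = 24430 − 106(400) + 1.36(28800) + 97.8(132) = 34107.6.
∂Q_d/∂P_s = 97.8.
E = (97.8) × (132/34107.6) = 0.37849…

0.378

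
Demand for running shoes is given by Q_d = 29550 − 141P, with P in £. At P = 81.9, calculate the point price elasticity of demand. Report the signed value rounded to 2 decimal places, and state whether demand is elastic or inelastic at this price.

-0.64; inelastic

dQ_d/dP = −141. At P = 81.9, Q_d = 29550 − 141(81.9) = 18002.1.
Ed = (dQ_d/dP)·(P/Q_d) = −141 × (81.9/18002.1) = -0.6414…
|Ed| = 0.64 < 1, so demand is inelastic.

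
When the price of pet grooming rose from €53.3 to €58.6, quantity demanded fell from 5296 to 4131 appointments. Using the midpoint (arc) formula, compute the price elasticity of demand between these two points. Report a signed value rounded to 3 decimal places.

%ΔQ = (4131 − 5296) / [(5296 + 4131)/2] = -1165/4713.5 = -0.247162…
%ΔP = (58.6 − 53.3) / [(53.3 + 58.6)/2] = 5.3/55.95 = 0.094727…
Arc Ed = %ΔQ / %ΔP = (-1165/4713.5) / (5.3/55.95) = -2.60919…

-2.609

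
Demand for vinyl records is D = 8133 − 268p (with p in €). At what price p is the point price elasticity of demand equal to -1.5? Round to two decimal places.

Ed = −268p/(8133 − 268p). Set this equal to -1.5:
268p = 1.5·(8133 − 268p) ⇒ 268p(1 + 1.5) = 1.5·8133
p = 1.5·8133 / (268·2.5) = 18.2082…

18.21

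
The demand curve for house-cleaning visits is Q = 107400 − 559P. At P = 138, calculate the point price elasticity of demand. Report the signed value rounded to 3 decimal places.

dQ/dP = −559. At P = 138, Q = 107400 − 559(138) = 30258.
Ed = (dQ/dP)·(P/Q) = −559 × (138/30258) = -2.54947…

-2.549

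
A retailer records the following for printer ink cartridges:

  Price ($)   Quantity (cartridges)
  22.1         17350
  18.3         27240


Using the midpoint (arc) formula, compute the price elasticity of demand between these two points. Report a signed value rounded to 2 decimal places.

%ΔQ = (27240 − 17350) / [(17350 + 27240)/2] = 9890/22295 = 0.443597…
%ΔP = (18.3 − 22.1) / [(22.1 + 18.3)/2] = -3.8/20.2 = -0.188118…
Arc Ed = %ΔQ / %ΔP = (9890/22295) / (-3.8/20.2) = -2.3580…

-2.36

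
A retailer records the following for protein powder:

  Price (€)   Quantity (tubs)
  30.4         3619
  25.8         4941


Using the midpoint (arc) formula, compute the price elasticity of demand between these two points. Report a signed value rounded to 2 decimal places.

%ΔQ = (4941 − 3619) / [(3619 + 4941)/2] = 1322/4280 = 0.308878…
%ΔP = (25.8 − 30.4) / [(30.4 + 25.8)/2] = -4.6/28.1 = -0.163701…
Arc Ed = %ΔQ / %ΔP = (1322/4280) / (-4.6/28.1) = -1.8868…

-1.89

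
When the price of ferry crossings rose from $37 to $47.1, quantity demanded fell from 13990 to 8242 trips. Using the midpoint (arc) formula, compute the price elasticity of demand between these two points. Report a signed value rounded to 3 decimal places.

%ΔQ = (8242 − 13990) / [(13990 + 8242)/2] = -5748/11116 = -0.517092…
%ΔP = (47.1 − 37) / [(37 + 47.1)/2] = 10.1/42.05 = 0.240190…
Arc Ed = %ΔQ / %ΔP = (-5748/11116) / (10.1/42.05) = -2.15284…

-2.153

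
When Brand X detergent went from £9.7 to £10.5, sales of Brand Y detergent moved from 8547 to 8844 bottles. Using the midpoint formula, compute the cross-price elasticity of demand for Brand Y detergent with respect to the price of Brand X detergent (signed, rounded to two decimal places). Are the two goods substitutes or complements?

%ΔQ_{Brand Y detergent} = (8844 − 8547)/avg = 297/8695.5 = 0.034155…
%ΔP_{Brand X detergent} = (10.5 − 9.7)/avg = 0.8/10.1 = 0.079207…
E_cross = (297/8695.5) / (0.8/10.1) = 0.4312…
E_cross > 0 ⇒ the goods are substitutes.

0.43; substitutes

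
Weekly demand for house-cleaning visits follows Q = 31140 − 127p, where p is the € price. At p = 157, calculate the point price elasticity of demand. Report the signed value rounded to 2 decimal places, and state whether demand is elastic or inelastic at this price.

-1.78; elastic

dQ/dp = −127. At p = 157, Q = 31140 − 127(157) = 11201.
Ed = (dQ/dp)·(p/Q) = −127 × (157/11201) = -1.7801…
|Ed| = 1.78 > 1, so demand is elastic.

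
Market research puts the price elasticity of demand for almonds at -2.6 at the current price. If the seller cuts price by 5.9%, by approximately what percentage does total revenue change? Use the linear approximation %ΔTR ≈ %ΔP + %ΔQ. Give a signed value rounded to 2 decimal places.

+9.44%

%ΔQ ≈ Ed × %ΔP = (-2.6) × (-5.9%) = +15.3400%
%ΔTR ≈ %ΔP + %ΔQ = (-5.9%) + (+15.3400%) = +9.4400%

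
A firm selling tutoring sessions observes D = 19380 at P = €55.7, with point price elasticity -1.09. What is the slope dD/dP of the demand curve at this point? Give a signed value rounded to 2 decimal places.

-379.25

Ed = (dD/dP)·(P/D) ⇒ dD/dP = Ed·D/P = (-1.09)·19380/55.7 = -379.2495…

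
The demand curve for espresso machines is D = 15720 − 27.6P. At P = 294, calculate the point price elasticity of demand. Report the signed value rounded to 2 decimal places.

-1.07

dD/dP = −27.6. At P = 294, D = 15720 − 27.6(294) = 7605.6.
Ed = (dD/dP)·(P/D) = −27.6 × (294/7605.6) = -1.0668…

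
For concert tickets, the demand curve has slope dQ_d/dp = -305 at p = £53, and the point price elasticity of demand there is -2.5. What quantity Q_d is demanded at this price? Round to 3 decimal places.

Ed = (dQ_d/dp)·(p/Q_d) ⇒ Q_d = (dQ_d/dp)·p/Ed = (-305)·53/(-2.5) = 6466

6466.000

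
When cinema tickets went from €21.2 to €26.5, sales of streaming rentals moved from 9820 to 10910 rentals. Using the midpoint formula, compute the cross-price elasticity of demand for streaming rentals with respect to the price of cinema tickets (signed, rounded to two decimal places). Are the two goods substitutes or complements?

0.47; substitutes

%ΔQ_{streaming rentals} = (10910 − 9820)/avg = 1090/10365 = 0.105161…
%ΔP_{cinema tickets} = (26.5 − 21.2)/avg = 5.3/23.85 = 0.222222…
E_cross = (1090/10365) / (5.3/23.85) = 0.4732…
E_cross > 0 ⇒ the goods are substitutes.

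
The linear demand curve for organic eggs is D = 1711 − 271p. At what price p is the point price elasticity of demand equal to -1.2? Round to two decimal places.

3.44

Ed = −271p/(1711 − 271p). Set this equal to -1.2:
271p = 1.2·(1711 − 271p) ⇒ 271p(1 + 1.2) = 1.2·1711
p = 1.2·1711 / (271·2.2) = 3.4438…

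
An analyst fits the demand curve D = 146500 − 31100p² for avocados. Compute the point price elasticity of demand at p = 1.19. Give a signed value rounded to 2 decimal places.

-0.86

dD/dp = −2·31100·p = -74018. At p = 1.19, D = 102459.29.
Ed = (dD/dp)·(p/D) = (-74018) × (1.19/102459.29) = -0.8596…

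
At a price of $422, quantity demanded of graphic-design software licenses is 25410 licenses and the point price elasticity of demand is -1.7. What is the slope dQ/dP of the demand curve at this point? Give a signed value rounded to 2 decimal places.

-102.36

Ed = (dQ/dP)·(P/Q) ⇒ dQ/dP = Ed·Q/P = (-1.7)·25410/422 = -102.3625…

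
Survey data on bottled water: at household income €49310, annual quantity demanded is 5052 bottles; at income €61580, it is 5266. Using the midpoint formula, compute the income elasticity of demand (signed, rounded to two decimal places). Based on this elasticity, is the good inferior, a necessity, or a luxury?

0.19; necessity

%ΔQ = (5266 − 5052)/[( 5052 + 5266)/2] = 214/5159 = 0.041480…
%ΔIncome = (61580 − 49310)/[( 49310 + 61580)/2] = 12270/55445 = 0.221300…
E_income = (214/5159) / (12270/55445) = 0.1874…
0 < E_income < 1 ⇒ normal good, necessity.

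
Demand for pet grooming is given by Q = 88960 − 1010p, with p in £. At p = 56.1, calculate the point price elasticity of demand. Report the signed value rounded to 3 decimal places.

-1.754

dQ/dp = −1010. At p = 56.1, Q = 88960 − 1010(56.1) = 32299.
Ed = (dQ/dp)·(p/Q) = −1010 × (56.1/32299) = -1.75426…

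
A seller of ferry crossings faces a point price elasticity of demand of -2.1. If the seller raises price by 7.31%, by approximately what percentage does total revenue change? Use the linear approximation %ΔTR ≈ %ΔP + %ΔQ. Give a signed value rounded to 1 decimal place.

-8.0%

%ΔQ ≈ Ed × %ΔP = (-2.1) × (+7.31%) = -15.3510%
%ΔTR ≈ %ΔP + %ΔQ = (+7.31%) + (-15.3510%) = -8.0410%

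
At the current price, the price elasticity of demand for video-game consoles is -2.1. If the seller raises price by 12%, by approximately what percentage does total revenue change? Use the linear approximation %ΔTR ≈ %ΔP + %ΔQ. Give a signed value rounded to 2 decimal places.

%ΔQ ≈ Ed × %ΔP = (-2.1) × (+12%) = -25.2000%
%ΔTR ≈ %ΔP + %ΔQ = (+12%) + (-25.2000%) = -13.2000%

-13.20%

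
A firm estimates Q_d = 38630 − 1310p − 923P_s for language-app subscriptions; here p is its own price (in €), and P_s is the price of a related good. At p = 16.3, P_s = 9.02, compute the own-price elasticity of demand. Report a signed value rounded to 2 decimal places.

-2.39

At the given values, Q_d = 38630 − 1310(16.3) − 923(9.02) = 8951.54.
∂Q_d/∂p = −1310.
E = (-1310) × (16.3/8951.54) = -2.3853…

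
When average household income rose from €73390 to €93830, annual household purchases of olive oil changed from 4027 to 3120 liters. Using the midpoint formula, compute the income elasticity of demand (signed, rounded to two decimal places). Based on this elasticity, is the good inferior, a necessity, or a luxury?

-1.04; inferior

%ΔQ = (3120 − 4027)/[( 4027 + 3120)/2] = -907/3573.5 = -0.253812…
%ΔIncome = (93830 − 73390)/[( 73390 + 93830)/2] = 20440/83610 = 0.244468…
E_income = (-907/3573.5) / (20440/83610) = -1.0382…
E_income < 0 ⇒ inferior good.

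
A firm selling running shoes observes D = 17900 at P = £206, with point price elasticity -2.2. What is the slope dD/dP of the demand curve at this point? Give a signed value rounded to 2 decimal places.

-191.17

Ed = (dD/dP)·(P/D) ⇒ dD/dP = Ed·D/P = (-2.2)·17900/206 = -191.1650…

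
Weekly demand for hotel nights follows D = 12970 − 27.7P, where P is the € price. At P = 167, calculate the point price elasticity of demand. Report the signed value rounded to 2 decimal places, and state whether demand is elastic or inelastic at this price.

-0.55; inelastic

dD/dP = −27.7. At P = 167, D = 12970 − 27.7(167) = 8344.1.
Ed = (dD/dP)·(P/D) = −27.7 × (167/8344.1) = -0.5543…
|Ed| = 0.55 < 1, so demand is inelastic.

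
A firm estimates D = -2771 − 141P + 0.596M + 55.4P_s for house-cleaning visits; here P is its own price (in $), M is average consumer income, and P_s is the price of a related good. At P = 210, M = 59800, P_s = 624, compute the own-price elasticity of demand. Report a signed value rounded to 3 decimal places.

At the given values, D = -2771 − 141(210) + 0.596(59800) + 55.4(624) = 37829.4.
∂D/∂P = −141.
E = (-141) × (210/37829.4) = -0.78272…

-0.783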